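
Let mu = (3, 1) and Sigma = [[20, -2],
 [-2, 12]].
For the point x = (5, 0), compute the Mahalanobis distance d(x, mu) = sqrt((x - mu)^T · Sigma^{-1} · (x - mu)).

Step 1 — centre the observation: (x - mu) = (2, -1).

Step 2 — invert Sigma. det(Sigma) = 20·12 - (-2)² = 236.
  Sigma^{-1} = (1/det) · [[d, -b], [-b, a]] = [[0.0508, 0.0085],
 [0.0085, 0.0847]].

Step 3 — form the quadratic (x - mu)^T · Sigma^{-1} · (x - mu):
  Sigma^{-1} · (x - mu) = (0.0932, -0.0678).
  (x - mu)^T · [Sigma^{-1} · (x - mu)] = (2)·(0.0932) + (-1)·(-0.0678) = 0.2542.

Step 4 — take square root: d = √(0.2542) ≈ 0.5042.

d(x, mu) = √(0.2542) ≈ 0.5042


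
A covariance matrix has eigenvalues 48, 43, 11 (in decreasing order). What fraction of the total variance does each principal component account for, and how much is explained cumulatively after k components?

Step 1 — total variance = trace(Sigma) = Σ λ_i = 48 + 43 + 11 = 102.

Step 2 — fraction explained by component i = λ_i / Σ λ:
  PC1: 48/102 = 0.4706
  PC2: 43/102 = 0.4216
  PC3: 11/102 = 0.1078

Step 3 — cumulative fraction after k components = (λ_1 + ... + λ_k) / Σ λ:
  k = 1: 48/102 = 0.4706
  k = 2: (48 + 43)/102 = 91/102 = 0.8922
  k = 3: (48 + 43 + 11)/102 = 102/102 = 1

Summary (fraction, with percent):

explained: PC1 0.4706 (47.06%), PC2 0.4216 (42.16%), PC3 0.1078 (10.78%);  cumulative: 0.4706, 0.8922, 1


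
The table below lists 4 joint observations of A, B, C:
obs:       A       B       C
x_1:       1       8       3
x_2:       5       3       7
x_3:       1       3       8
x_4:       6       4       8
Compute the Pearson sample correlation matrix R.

Step 1 — column means:
  mean(A) = (1 + 5 + 1 + 6) / 4 = 13/4 = 3.25
  mean(B) = (8 + 3 + 3 + 4) / 4 = 18/4 = 4.5
  mean(C) = (3 + 7 + 8 + 8) / 4 = 26/4 = 6.5

Step 2 — sample variances and covariances s[i,j] = (1/(n-1)) · Σ_k (x_{k,i} - mean_i) · (x_{k,j} - mean_j), with n-1 = 3:
  s[A,A] = ((-2.25)·(-2.25) + (1.75)·(1.75) + (-2.25)·(-2.25) + (2.75)·(2.75)) / 3 = 20.75/3 = 6.9167
  s[A,B] = ((-2.25)·(3.5) + (1.75)·(-1.5) + (-2.25)·(-1.5) + (2.75)·(-0.5)) / 3 = -8.5/3 = -2.8333
  s[A,C] = ((-2.25)·(-3.5) + (1.75)·(0.5) + (-2.25)·(1.5) + (2.75)·(1.5)) / 3 = 9.5/3 = 3.1667
  s[B,B] = ((3.5)·(3.5) + (-1.5)·(-1.5) + (-1.5)·(-1.5) + (-0.5)·(-0.5)) / 3 = 17/3 = 5.6667
  s[B,C] = ((3.5)·(-3.5) + (-1.5)·(0.5) + (-1.5)·(1.5) + (-0.5)·(1.5)) / 3 = -16/3 = -5.3333
  s[C,C] = ((-3.5)·(-3.5) + (0.5)·(0.5) + (1.5)·(1.5) + (1.5)·(1.5)) / 3 = 17/3 = 5.6667
  Sample standard deviations s_i = √(s[i,i]):
  s(A) = √(6.9167) = 2.63
  s(B) = √(5.6667) = 2.3805
  s(C) = √(5.6667) = 2.3805

Step 3 — r_{ij} = s_{ij} / (s_i · s_j):
  r[A,A] = 1 (diagonal).
  r[A,B] = -2.8333 / (2.63 · 2.3805) = -2.8333 / 6.2605 = -0.4526
  r[A,C] = 3.1667 / (2.63 · 2.3805) = 3.1667 / 6.2605 = 0.5058
  r[B,B] = 1 (diagonal).
  r[B,C] = -5.3333 / (2.3805 · 2.3805) = -5.3333 / 5.6667 = -0.9412
  r[C,C] = 1 (diagonal).

R is symmetric with unit diagonal. Assembling:

R = [[1, -0.4526, 0.5058],
 [-0.4526, 1, -0.9412],
 [0.5058, -0.9412, 1]]


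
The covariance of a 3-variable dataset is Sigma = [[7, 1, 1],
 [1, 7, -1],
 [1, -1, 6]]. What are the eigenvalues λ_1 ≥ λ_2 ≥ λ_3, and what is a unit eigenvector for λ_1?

Step 1 — characteristic polynomial p(λ) = det(λI - Sigma) = λ³ - tr·λ² + c_1·λ - det, where tr = trace, c_1 = sum of the principal 2×2 minors, det = det(Sigma):
  tr = 7 + 7 + 6 = 20,
  c_1 = (7·7 - (1)²) + (7·6 - (1)²) + (7·6 - (-1)²) = 48 + 41 + 41 = 130,
  det = 7·(7·6 - (-1)²) - (1)·((1)·6 - (-1)·(1)) + (1)·((1)·(-1) - 7·(1)) = 7·(41) - (1)·(7) + (1)·(-8) = 272.
  So p(λ) = λ³ - 20λ² + 130λ - 272.
Step 2 — look for an integer root (rational root theorem: any rational root is an integer divisor of 272). Testing λ = 8:
  p(8) = 512 - 1280 + 1040 - 272 = 0  ✓
  Dividing out (λ - 8): p(λ) = (λ - 8)(λ² - 12λ + 34).
Step 3 — remaining eigenvalues from the quadratic λ² - 12λ + 34 = 0:
  Δ = 12² - 4·34 = 144 - 136 = 8,  λ = (12 ± √8)/2 = (12 ± 2.8284)/2 ≈ 7.4142 or 4.5858.
  Sorted: λ_1 = 8,  λ_2 = 7.4142,  λ_3 = 4.5858  (check: sum = 20 = tr ✓).

Step 4 — unit eigenvector for λ_1 = 8: v spans the null space of (Sigma - λ_1 I), whose rows are
  r_1 = (-1, 1, 1),  r_2 = (1, -1, -1),  r_3 = (1, -1, -2).
  v is orthogonal to every row, so take v ∝ r_1 × r_3 = ((1)·(-2) - (1)·(-1), (1)·(1) - (-1)·(-2), (-1)·(-1) - (1)·(1)) = (-1, -1, 0).
  Rescale (multiply by -1 so the first nonzero entry is positive): u = (1, 1, 0).
  ||u|| = √((1)² + (1)² + (0)²) = √(2) ≈ 1.4142,  v_1 = u/||u|| ≈ (0.7071, 0.7071, 0) (||v_1|| = 1).

λ_1 = 8,  λ_2 = 7.4142,  λ_3 = 4.5858;  v_1 ≈ (0.7071, 0.7071, 0)


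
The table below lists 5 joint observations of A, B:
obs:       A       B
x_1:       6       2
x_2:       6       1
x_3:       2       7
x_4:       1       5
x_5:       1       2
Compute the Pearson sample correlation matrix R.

Step 1 — column means:
  mean(A) = (6 + 6 + 2 + 1 + 1) / 5 = 16/5 = 3.2
  mean(B) = (2 + 1 + 7 + 5 + 2) / 5 = 17/5 = 3.4

Step 2 — sample variances and covariances s[i,j] = (1/(n-1)) · Σ_k (x_{k,i} - mean_i) · (x_{k,j} - mean_j), with n-1 = 4:
  s[A,A] = ((2.8)·(2.8) + (2.8)·(2.8) + (-1.2)·(-1.2) + (-2.2)·(-2.2) + (-2.2)·(-2.2)) / 4 = 26.8/4 = 6.7
  s[A,B] = ((2.8)·(-1.4) + (2.8)·(-2.4) + (-1.2)·(3.6) + (-2.2)·(1.6) + (-2.2)·(-1.4)) / 4 = -15.4/4 = -3.85
  s[B,B] = ((-1.4)·(-1.4) + (-2.4)·(-2.4) + (3.6)·(3.6) + (1.6)·(1.6) + (-1.4)·(-1.4)) / 4 = 25.2/4 = 6.3
  Sample standard deviations s_i = √(s[i,i]):
  s(A) = √(6.7) = 2.5884
  s(B) = √(6.3) = 2.51

Step 3 — r_{ij} = s_{ij} / (s_i · s_j):
  r[A,A] = 1 (diagonal).
  r[A,B] = -3.85 / (2.5884 · 2.51) = -3.85 / 6.4969 = -0.5926
  r[B,B] = 1 (diagonal).

R is symmetric with unit diagonal. Assembling:

R = [[1, -0.5926],
 [-0.5926, 1]]


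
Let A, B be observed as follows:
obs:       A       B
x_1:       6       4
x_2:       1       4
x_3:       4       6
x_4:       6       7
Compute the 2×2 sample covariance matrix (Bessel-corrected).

Step 1 — column means:
  mean(A) = (6 + 1 + 4 + 6) / 4 = 17/4 = 4.25
  mean(B) = (4 + 4 + 6 + 7) / 4 = 21/4 = 5.25

Step 2 — sample covariance S[i,j] = (1/(n-1)) · Σ_k (x_{k,i} - mean_i) · (x_{k,j} - mean_j), with n-1 = 3.
  S[A,A] = ((1.75)·(1.75) + (-3.25)·(-3.25) + (-0.25)·(-0.25) + (1.75)·(1.75)) / 3 = 16.75/3 = 5.5833
  S[A,B] = ((1.75)·(-1.25) + (-3.25)·(-1.25) + (-0.25)·(0.75) + (1.75)·(1.75)) / 3 = 4.75/3 = 1.5833
  S[B,B] = ((-1.25)·(-1.25) + (-1.25)·(-1.25) + (0.75)·(0.75) + (1.75)·(1.75)) / 3 = 6.75/3 = 2.25

S is symmetric (S[j,i] = S[i,j]). Assembling:

S = [[5.5833, 1.5833],
 [1.5833, 2.25]]


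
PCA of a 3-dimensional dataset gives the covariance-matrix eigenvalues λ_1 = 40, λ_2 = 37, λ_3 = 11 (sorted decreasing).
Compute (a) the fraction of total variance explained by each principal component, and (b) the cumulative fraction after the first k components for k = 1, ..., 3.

Step 1 — total variance = trace(Sigma) = Σ λ_i = 40 + 37 + 11 = 88.

Step 2 — fraction explained by component i = λ_i / Σ λ:
  PC1: 40/88 = 0.4545
  PC2: 37/88 = 0.4205
  PC3: 11/88 = 0.125

Step 3 — cumulative fraction after k components = (λ_1 + ... + λ_k) / Σ λ:
  k = 1: 40/88 = 0.4545
  k = 2: (40 + 37)/88 = 77/88 = 0.875
  k = 3: (40 + 37 + 11)/88 = 88/88 = 1

Summary (fraction, with percent):

explained: PC1 0.4545 (45.45%), PC2 0.4205 (42.05%), PC3 0.125 (12.5%);  cumulative: 0.4545, 0.875, 1


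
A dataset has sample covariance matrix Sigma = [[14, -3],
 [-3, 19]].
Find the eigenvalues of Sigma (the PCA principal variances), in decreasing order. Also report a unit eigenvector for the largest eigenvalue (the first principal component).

Step 1 — characteristic polynomial of 2×2 Sigma:
  det(Sigma - λI) = λ² - trace · λ + det = 0.
  trace = 14 + 19 = 33, det = 14·19 - (-3)² = 257.
Step 2 — discriminant:
  Δ = trace² - 4·det = 1089 - 1028 = 61.
Step 3 — eigenvalues:
  λ = (trace ± √Δ)/2 = (33 ± 7.8102)/2,
  λ_1 = 20.4051,  λ_2 = 12.5949.

Step 4 — unit eigenvector for λ_1: solve (Sigma - λ_1 I)v = 0. First row:
  (14 - 20.4051)·v_x + (-3)·v_y = 0, i.e. (-6.4051)·v_x + (-3)·v_y = 0,
  so v ∝ (b, λ_1 - a) = (-3, 6.4051); multiply by -1 so the first entry is positive: u = (3, -6.4051).
  ||u|| = √((3)² + (-6.4051)²) = √(50.0256) ≈ 7.0729,
  v_1 = u/||u|| ≈ (0.4242, -0.9056) (||v_1|| = 1).

λ_1 = 20.4051,  λ_2 = 12.5949;  v_1 ≈ (0.4242, -0.9056)


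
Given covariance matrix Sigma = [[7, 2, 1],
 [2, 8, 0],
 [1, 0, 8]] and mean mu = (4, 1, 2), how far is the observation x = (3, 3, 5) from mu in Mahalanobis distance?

Step 1 — centre the observation: (x - mu) = (-1, 2, 3).

Step 2 — invert Sigma (cofactor / det for 3×3, or solve directly):
  Sigma^{-1} = [[0.1569, -0.0392, -0.0196],
 [-0.0392, 0.1348, 0.0049],
 [-0.0196, 0.0049, 0.1275]].

Step 3 — form the quadratic (x - mu)^T · Sigma^{-1} · (x - mu):
  Sigma^{-1} · (x - mu) = (-0.2941, 0.3235, 0.4118).
  (x - mu)^T · [Sigma^{-1} · (x - mu)] = (-1)·(-0.2941) + (2)·(0.3235) + (3)·(0.4118) = 2.1765.

Step 4 — take square root: d = √(2.1765) ≈ 1.4753.

d(x, mu) = √(2.1765) ≈ 1.4753


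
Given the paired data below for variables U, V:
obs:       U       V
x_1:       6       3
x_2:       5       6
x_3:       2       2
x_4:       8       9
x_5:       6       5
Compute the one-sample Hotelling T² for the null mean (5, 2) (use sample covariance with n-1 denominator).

Step 1 — sample mean vector:
  mean(U) = (6 + 5 + 2 + 8 + 6) / 5 = 27/5 = 5.4
  mean(V) = (3 + 6 + 2 + 9 + 5) / 5 = 25/5 = 5
  x̄ = (5.4, 5),  deviation x̄ - mu_0 = (5.4, 5) - (5, 2) = (0.4, 3).

Step 2 — sample covariance matrix, S[i,j] = (1/(n-1)) · Σ_k (x_{k,i} - mean_i) · (x_{k,j} - mean_j), divisor n-1 = 4:
  S[U,U] = ((0.6)·(0.6) + (-0.4)·(-0.4) + (-3.4)·(-3.4) + (2.6)·(2.6) + (0.6)·(0.6)) / 4 = 19.2/4 = 4.8
  S[U,V] = ((0.6)·(-2) + (-0.4)·(1) + (-3.4)·(-3) + (2.6)·(4) + (0.6)·(0)) / 4 = 19/4 = 4.75
  S[V,V] = ((-2)·(-2) + (1)·(1) + (-3)·(-3) + (4)·(4) + (0)·(0)) / 4 = 30/4 = 7.5
  S = [[4.8, 4.75],
 [4.75, 7.5]].

Step 3 — invert S. det(S) = 4.8·7.5 - (4.75)² = 13.4375.
  S^{-1} = (1/det) · [[d, -b], [-b, a]] = [[0.5581, -0.3535],
 [-0.3535, 0.3572]].

Step 4 — quadratic form (x̄ - mu_0)^T · S^{-1} · (x̄ - mu_0):
  S^{-1} · (x̄ - mu_0) = (-0.8372, 0.9302),
  (x̄ - mu_0)^T · [...] = (0.4)·(-0.8372) + (3)·(0.9302) = 2.4558.

Step 5 — scale by n: T² = 5 · 2.4558 = 12.2791.

T² ≈ 12.2791


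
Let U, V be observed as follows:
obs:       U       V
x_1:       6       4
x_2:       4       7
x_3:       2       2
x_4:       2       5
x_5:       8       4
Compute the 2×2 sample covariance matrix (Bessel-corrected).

Step 1 — column means:
  mean(U) = (6 + 4 + 2 + 2 + 8) / 5 = 22/5 = 4.4
  mean(V) = (4 + 7 + 2 + 5 + 4) / 5 = 22/5 = 4.4

Step 2 — sample covariance S[i,j] = (1/(n-1)) · Σ_k (x_{k,i} - mean_i) · (x_{k,j} - mean_j), with n-1 = 4.
  S[U,U] = ((1.6)·(1.6) + (-0.4)·(-0.4) + (-2.4)·(-2.4) + (-2.4)·(-2.4) + (3.6)·(3.6)) / 4 = 27.2/4 = 6.8
  S[U,V] = ((1.6)·(-0.4) + (-0.4)·(2.6) + (-2.4)·(-2.4) + (-2.4)·(0.6) + (3.6)·(-0.4)) / 4 = 1.2/4 = 0.3
  S[V,V] = ((-0.4)·(-0.4) + (2.6)·(2.6) + (-2.4)·(-2.4) + (0.6)·(0.6) + (-0.4)·(-0.4)) / 4 = 13.2/4 = 3.3

S is symmetric (S[j,i] = S[i,j]). Assembling:

S = [[6.8, 0.3],
 [0.3, 3.3]]


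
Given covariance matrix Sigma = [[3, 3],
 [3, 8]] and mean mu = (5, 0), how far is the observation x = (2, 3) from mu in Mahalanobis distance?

Step 1 — centre the observation: (x - mu) = (-3, 3).

Step 2 — invert Sigma. det(Sigma) = 3·8 - (3)² = 15.
  Sigma^{-1} = (1/det) · [[d, -b], [-b, a]] = [[0.5333, -0.2],
 [-0.2, 0.2]].

Step 3 — form the quadratic (x - mu)^T · Sigma^{-1} · (x - mu):
  Sigma^{-1} · (x - mu) = (-2.2, 1.2).
  (x - mu)^T · [Sigma^{-1} · (x - mu)] = (-3)·(-2.2) + (3)·(1.2) = 10.2.

Step 4 — take square root: d = √(10.2) ≈ 3.1937.

d(x, mu) = √(10.2) ≈ 3.1937


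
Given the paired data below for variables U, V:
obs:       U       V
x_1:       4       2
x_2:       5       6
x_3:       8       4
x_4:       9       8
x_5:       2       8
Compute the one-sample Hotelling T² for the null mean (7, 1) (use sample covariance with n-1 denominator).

Step 1 — sample mean vector:
  mean(U) = (4 + 5 + 8 + 9 + 2) / 5 = 28/5 = 5.6
  mean(V) = (2 + 6 + 4 + 8 + 8) / 5 = 28/5 = 5.6
  x̄ = (5.6, 5.6),  deviation x̄ - mu_0 = (5.6, 5.6) - (7, 1) = (-1.4, 4.6).

Step 2 — sample covariance matrix, S[i,j] = (1/(n-1)) · Σ_k (x_{k,i} - mean_i) · (x_{k,j} - mean_j), divisor n-1 = 4:
  S[U,U] = ((-1.6)·(-1.6) + (-0.6)·(-0.6) + (2.4)·(2.4) + (3.4)·(3.4) + (-3.6)·(-3.6)) / 4 = 33.2/4 = 8.3
  S[U,V] = ((-1.6)·(-3.6) + (-0.6)·(0.4) + (2.4)·(-1.6) + (3.4)·(2.4) + (-3.6)·(2.4)) / 4 = 1.2/4 = 0.3
  S[V,V] = ((-3.6)·(-3.6) + (0.4)·(0.4) + (-1.6)·(-1.6) + (2.4)·(2.4) + (2.4)·(2.4)) / 4 = 27.2/4 = 6.8
  S = [[8.3, 0.3],
 [0.3, 6.8]].

Step 3 — invert S. det(S) = 8.3·6.8 - (0.3)² = 56.35.
  S^{-1} = (1/det) · [[d, -b], [-b, a]] = [[0.1207, -0.0053],
 [-0.0053, 0.1473]].

Step 4 — quadratic form (x̄ - mu_0)^T · S^{-1} · (x̄ - mu_0):
  S^{-1} · (x̄ - mu_0) = (-0.1934, 0.685),
  (x̄ - mu_0)^T · [...] = (-1.4)·(-0.1934) + (4.6)·(0.685) = 3.4218.

Step 5 — scale by n: T² = 5 · 3.4218 = 17.1091.

T² ≈ 17.1091


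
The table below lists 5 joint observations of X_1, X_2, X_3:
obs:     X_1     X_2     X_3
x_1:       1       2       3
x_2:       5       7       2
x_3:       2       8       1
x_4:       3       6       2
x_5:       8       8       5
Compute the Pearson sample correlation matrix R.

Step 1 — column means:
  mean(X_1) = (1 + 5 + 2 + 3 + 8) / 5 = 19/5 = 3.8
  mean(X_2) = (2 + 7 + 8 + 6 + 8) / 5 = 31/5 = 6.2
  mean(X_3) = (3 + 2 + 1 + 2 + 5) / 5 = 13/5 = 2.6

Step 2 — sample variances and covariances s[i,j] = (1/(n-1)) · Σ_k (x_{k,i} - mean_i) · (x_{k,j} - mean_j), with n-1 = 4:
  s[X_1,X_1] = ((-2.8)·(-2.8) + (1.2)·(1.2) + (-1.8)·(-1.8) + (-0.8)·(-0.8) + (4.2)·(4.2)) / 4 = 30.8/4 = 7.7
  s[X_1,X_2] = ((-2.8)·(-4.2) + (1.2)·(0.8) + (-1.8)·(1.8) + (-0.8)·(-0.2) + (4.2)·(1.8)) / 4 = 17.2/4 = 4.3
  s[X_1,X_3] = ((-2.8)·(0.4) + (1.2)·(-0.6) + (-1.8)·(-1.6) + (-0.8)·(-0.6) + (4.2)·(2.4)) / 4 = 11.6/4 = 2.9
  s[X_2,X_2] = ((-4.2)·(-4.2) + (0.8)·(0.8) + (1.8)·(1.8) + (-0.2)·(-0.2) + (1.8)·(1.8)) / 4 = 24.8/4 = 6.2
  s[X_2,X_3] = ((-4.2)·(0.4) + (0.8)·(-0.6) + (1.8)·(-1.6) + (-0.2)·(-0.6) + (1.8)·(2.4)) / 4 = -0.6/4 = -0.15
  s[X_3,X_3] = ((0.4)·(0.4) + (-0.6)·(-0.6) + (-1.6)·(-1.6) + (-0.6)·(-0.6) + (2.4)·(2.4)) / 4 = 9.2/4 = 2.3
  Sample standard deviations s_i = √(s[i,i]):
  s(X_1) = √(7.7) = 2.7749
  s(X_2) = √(6.2) = 2.49
  s(X_3) = √(2.3) = 1.5166

Step 3 — r_{ij} = s_{ij} / (s_i · s_j):
  r[X_1,X_1] = 1 (diagonal).
  r[X_1,X_2] = 4.3 / (2.7749 · 2.49) = 4.3 / 6.9094 = 0.6223
  r[X_1,X_3] = 2.9 / (2.7749 · 1.5166) = 2.9 / 4.2083 = 0.6891
  r[X_2,X_2] = 1 (diagonal).
  r[X_2,X_3] = -0.15 / (2.49 · 1.5166) = -0.15 / 3.7762 = -0.0397
  r[X_3,X_3] = 1 (diagonal).

R is symmetric with unit diagonal. Assembling:

R = [[1, 0.6223, 0.6891],
 [0.6223, 1, -0.0397],
 [0.6891, -0.0397, 1]]


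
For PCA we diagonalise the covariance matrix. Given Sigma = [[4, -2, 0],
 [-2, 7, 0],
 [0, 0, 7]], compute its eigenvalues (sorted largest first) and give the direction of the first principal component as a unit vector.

Step 1 — characteristic polynomial p(λ) = det(λI - Sigma) = λ³ - tr·λ² + c_1·λ - det, where tr = trace, c_1 = sum of the principal 2×2 minors, det = det(Sigma):
  tr = 4 + 7 + 7 = 18,
  c_1 = (4·7 - (-2)²) + (4·7 - (0)²) + (7·7 - (0)²) = 24 + 28 + 49 = 101,
  det = 4·(7·7 - (0)²) - (-2)·((-2)·7 - (0)·(0)) + (0)·((-2)·(0) - 7·(0)) = 4·(49) - (-2)·(-14) + (0)·(0) = 168.
  So p(λ) = λ³ - 18λ² + 101λ - 168.
Step 2 — look for an integer root (rational root theorem: any rational root is an integer divisor of 168). Testing λ = 3:
  p(3) = 27 - 162 + 303 - 168 = 0  ✓
  Dividing out (λ - 3): p(λ) = (λ - 3)(λ² - 15λ + 56).
Step 3 — remaining eigenvalues from the quadratic λ² - 15λ + 56 = 0:
  Δ = 15² - 4·56 = 225 - 224 = 1,  λ = (15 ± √1)/2 = (15 ± 1)/2 = 8 or 7.
  Sorted: λ_1 = 8,  λ_2 = 7,  λ_3 = 3  (check: sum = 18 = tr ✓).

Step 4 — unit eigenvector for λ_1 = 8: v spans the null space of (Sigma - λ_1 I), whose rows are
  r_1 = (-4, -2, 0),  r_2 = (-2, -1, 0),  r_3 = (0, 0, -1).
  v is orthogonal to every row, so take v ∝ r_1 × r_3 = ((-2)·(-1) - (0)·(0), (0)·(0) - (-4)·(-1), (-4)·(0) - (-2)·(0)) = (2, -4, 0).
  Rescale (divide by 2): u = (1, -2, 0).
  ||u|| = √((1)² + (-2)² + (0)²) = √(5) ≈ 2.2361,  v_1 = u/||u|| ≈ (0.4472, -0.8944, 0) (||v_1|| = 1).

λ_1 = 8,  λ_2 = 7,  λ_3 = 3;  v_1 ≈ (0.4472, -0.8944, 0)


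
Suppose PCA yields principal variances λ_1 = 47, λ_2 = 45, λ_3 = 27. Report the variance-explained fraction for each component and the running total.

Step 1 — total variance = trace(Sigma) = Σ λ_i = 47 + 45 + 27 = 119.

Step 2 — fraction explained by component i = λ_i / Σ λ:
  PC1: 47/119 = 0.395
  PC2: 45/119 = 0.3782
  PC3: 27/119 = 0.2269

Step 3 — cumulative fraction after k components = (λ_1 + ... + λ_k) / Σ λ:
  k = 1: 47/119 = 0.395
  k = 2: (47 + 45)/119 = 92/119 = 0.7731
  k = 3: (47 + 45 + 27)/119 = 119/119 = 1

Summary (fraction, with percent):

explained: PC1 0.395 (39.5%), PC2 0.3782 (37.82%), PC3 0.2269 (22.69%);  cumulative: 0.395, 0.7731, 1


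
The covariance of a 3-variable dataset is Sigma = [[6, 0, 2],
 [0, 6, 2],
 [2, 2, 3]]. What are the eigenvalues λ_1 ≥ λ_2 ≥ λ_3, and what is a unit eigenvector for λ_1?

Step 1 — characteristic polynomial p(λ) = det(λI - Sigma) = λ³ - tr·λ² + c_1·λ - det, where tr = trace, c_1 = sum of the principal 2×2 minors, det = det(Sigma):
  tr = 6 + 6 + 3 = 15,
  c_1 = (6·6 - (0)²) + (6·3 - (2)²) + (6·3 - (2)²) = 36 + 14 + 14 = 64,
  det = 6·(6·3 - (2)²) - (0)·((0)·3 - (2)·(2)) + (2)·((0)·(2) - 6·(2)) = 6·(14) - (0)·(-4) + (2)·(-12) = 60.
  So p(λ) = λ³ - 15λ² + 64λ - 60.
Step 2 — look for an integer root (rational root theorem: any rational root is an integer divisor of 60). Testing λ = 6:
  p(6) = 216 - 540 + 384 - 60 = 0  ✓
  Dividing out (λ - 6): p(λ) = (λ - 6)(λ² - 9λ + 10).
Step 3 — remaining eigenvalues from the quadratic λ² - 9λ + 10 = 0:
  Δ = 9² - 4·10 = 81 - 40 = 41,  λ = (9 ± √41)/2 = (9 ± 6.4031)/2 ≈ 7.7016 or 1.2984.
  Sorted: λ_1 = 7.7016,  λ_2 = 6,  λ_3 = 1.2984  (check: sum = 15 = tr ✓).

Step 4 — unit eigenvector for λ_1 ≈ 7.7016: v spans the null space of (Sigma - λ_1 I), whose rows are
  r_1 = (-1.7016, 0, 2),  r_2 = (0, -1.7016, 2),  r_3 = (2, 2, -4.7016).
  v is orthogonal to every row, so take v ∝ r_1 × r_2 = ((0)·(2) - (2)·(-1.7016), (2)·(0) - (-1.7016)·(2), (-1.7016)·(-1.7016) - (0)·(0)) ≈ (3.4031, 3.4031, 2.8953).
  Let u = (3.4031, 3.4031, 2.8953).
  ||u|| = √((3.4031)² + (3.4031)² + (2.8953)²) = √(31.5454) ≈ 5.6165,  v_1 = u/||u|| ≈ (0.6059, 0.6059, 0.5155) (||v_1|| = 1).

λ_1 = 7.7016,  λ_2 = 6,  λ_3 = 1.2984;  v_1 ≈ (0.6059, 0.6059, 0.5155)


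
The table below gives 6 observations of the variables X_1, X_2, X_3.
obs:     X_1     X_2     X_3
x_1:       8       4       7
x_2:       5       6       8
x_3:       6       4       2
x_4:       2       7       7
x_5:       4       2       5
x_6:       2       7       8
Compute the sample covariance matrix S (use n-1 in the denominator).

Step 1 — column means:
  mean(X_1) = (8 + 5 + 6 + 2 + 4 + 2) / 6 = 27/6 = 4.5
  mean(X_2) = (4 + 6 + 4 + 7 + 2 + 7) / 6 = 30/6 = 5
  mean(X_3) = (7 + 8 + 2 + 7 + 5 + 8) / 6 = 37/6 = 6.1667

Step 2 — sample covariance S[i,j] = (1/(n-1)) · Σ_k (x_{k,i} - mean_i) · (x_{k,j} - mean_j), with n-1 = 5.
  S[X_1,X_1] = ((3.5)·(3.5) + (0.5)·(0.5) + (1.5)·(1.5) + (-2.5)·(-2.5) + (-0.5)·(-0.5) + (-2.5)·(-2.5)) / 5 = 27.5/5 = 5.5
  S[X_1,X_2] = ((3.5)·(-1) + (0.5)·(1) + (1.5)·(-1) + (-2.5)·(2) + (-0.5)·(-3) + (-2.5)·(2)) / 5 = -13/5 = -2.6
  S[X_1,X_3] = ((3.5)·(0.8333) + (0.5)·(1.8333) + (1.5)·(-4.1667) + (-2.5)·(0.8333) + (-0.5)·(-1.1667) + (-2.5)·(1.8333)) / 5 = -8.5/5 = -1.7
  S[X_2,X_2] = ((-1)·(-1) + (1)·(1) + (-1)·(-1) + (2)·(2) + (-3)·(-3) + (2)·(2)) / 5 = 20/5 = 4
  S[X_2,X_3] = ((-1)·(0.8333) + (1)·(1.8333) + (-1)·(-4.1667) + (2)·(0.8333) + (-3)·(-1.1667) + (2)·(1.8333)) / 5 = 14/5 = 2.8
  S[X_3,X_3] = ((0.8333)·(0.8333) + (1.8333)·(1.8333) + (-4.1667)·(-4.1667) + (0.8333)·(0.8333) + (-1.1667)·(-1.1667) + (1.8333)·(1.8333)) / 5 = 26.8333/5 = 5.3667

S is symmetric (S[j,i] = S[i,j]). Assembling:

S = [[5.5, -2.6, -1.7],
 [-2.6, 4, 2.8],
 [-1.7, 2.8, 5.3667]]


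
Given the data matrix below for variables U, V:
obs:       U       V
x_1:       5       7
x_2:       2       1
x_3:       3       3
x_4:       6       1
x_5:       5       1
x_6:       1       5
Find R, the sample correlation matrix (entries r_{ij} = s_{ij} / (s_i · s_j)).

Step 1 — column means:
  mean(U) = (5 + 2 + 3 + 6 + 5 + 1) / 6 = 22/6 = 3.6667
  mean(V) = (7 + 1 + 3 + 1 + 1 + 5) / 6 = 18/6 = 3

Step 2 — sample variances and covariances s[i,j] = (1/(n-1)) · Σ_k (x_{k,i} - mean_i) · (x_{k,j} - mean_j), with n-1 = 5:
  s[U,U] = ((1.3333)·(1.3333) + (-1.6667)·(-1.6667) + (-0.6667)·(-0.6667) + (2.3333)·(2.3333) + (1.3333)·(1.3333) + (-2.6667)·(-2.6667)) / 5 = 19.3333/5 = 3.8667
  s[U,V] = ((1.3333)·(4) + (-1.6667)·(-2) + (-0.6667)·(0) + (2.3333)·(-2) + (1.3333)·(-2) + (-2.6667)·(2)) / 5 = -4/5 = -0.8
  s[V,V] = ((4)·(4) + (-2)·(-2) + (0)·(0) + (-2)·(-2) + (-2)·(-2) + (2)·(2)) / 5 = 32/5 = 6.4
  Sample standard deviations s_i = √(s[i,i]):
  s(U) = √(3.8667) = 1.9664
  s(V) = √(6.4) = 2.5298

Step 3 — r_{ij} = s_{ij} / (s_i · s_j):
  r[U,U] = 1 (diagonal).
  r[U,V] = -0.8 / (1.9664 · 2.5298) = -0.8 / 4.9746 = -0.1608
  r[V,V] = 1 (diagonal).

R is symmetric with unit diagonal. Assembling:

R = [[1, -0.1608],
 [-0.1608, 1]]


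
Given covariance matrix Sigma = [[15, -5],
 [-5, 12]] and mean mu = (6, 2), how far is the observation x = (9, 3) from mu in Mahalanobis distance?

Step 1 — centre the observation: (x - mu) = (3, 1).

Step 2 — invert Sigma. det(Sigma) = 15·12 - (-5)² = 155.
  Sigma^{-1} = (1/det) · [[d, -b], [-b, a]] = [[0.0774, 0.0323],
 [0.0323, 0.0968]].

Step 3 — form the quadratic (x - mu)^T · Sigma^{-1} · (x - mu):
  Sigma^{-1} · (x - mu) = (0.2645, 0.1935).
  (x - mu)^T · [Sigma^{-1} · (x - mu)] = (3)·(0.2645) + (1)·(0.1935) = 0.9871.

Step 4 — take square root: d = √(0.9871) ≈ 0.9935.

d(x, mu) = √(0.9871) ≈ 0.9935


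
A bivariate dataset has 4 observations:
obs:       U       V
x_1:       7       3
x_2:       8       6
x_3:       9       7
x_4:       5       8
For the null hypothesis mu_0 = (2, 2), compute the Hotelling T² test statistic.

Step 1 — sample mean vector:
  mean(U) = (7 + 8 + 9 + 5) / 4 = 29/4 = 7.25
  mean(V) = (3 + 6 + 7 + 8) / 4 = 24/4 = 6
  x̄ = (7.25, 6),  deviation x̄ - mu_0 = (7.25, 6) - (2, 2) = (5.25, 4).

Step 2 — sample covariance matrix, S[i,j] = (1/(n-1)) · Σ_k (x_{k,i} - mean_i) · (x_{k,j} - mean_j), divisor n-1 = 3:
  S[U,U] = ((-0.25)·(-0.25) + (0.75)·(0.75) + (1.75)·(1.75) + (-2.25)·(-2.25)) / 3 = 8.75/3 = 2.9167
  S[U,V] = ((-0.25)·(-3) + (0.75)·(0) + (1.75)·(1) + (-2.25)·(2)) / 3 = -2/3 = -0.6667
  S[V,V] = ((-3)·(-3) + (0)·(0) + (1)·(1) + (2)·(2)) / 3 = 14/3 = 4.6667
  S = [[2.9167, -0.6667],
 [-0.6667, 4.6667]].

Step 3 — invert S. det(S) = 2.9167·4.6667 - (-0.6667)² = 13.1667.
  S^{-1} = (1/det) · [[d, -b], [-b, a]] = [[0.3544, 0.0506],
 [0.0506, 0.2215]].

Step 4 — quadratic form (x̄ - mu_0)^T · S^{-1} · (x̄ - mu_0):
  S^{-1} · (x̄ - mu_0) = (2.0633, 1.1519),
  (x̄ - mu_0)^T · [...] = (5.25)·(2.0633) + (4)·(1.1519) = 15.4399.

Step 5 — scale by n: T² = 4 · 15.4399 = 61.7595.

T² ≈ 61.7595


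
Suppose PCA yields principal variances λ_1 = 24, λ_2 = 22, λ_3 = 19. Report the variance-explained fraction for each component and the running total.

Step 1 — total variance = trace(Sigma) = Σ λ_i = 24 + 22 + 19 = 65.

Step 2 — fraction explained by component i = λ_i / Σ λ:
  PC1: 24/65 = 0.3692
  PC2: 22/65 = 0.3385
  PC3: 19/65 = 0.2923

Step 3 — cumulative fraction after k components = (λ_1 + ... + λ_k) / Σ λ:
  k = 1: 24/65 = 0.3692
  k = 2: (24 + 22)/65 = 46/65 = 0.7077
  k = 3: (24 + 22 + 19)/65 = 65/65 = 1

Summary (fraction, with percent):

explained: PC1 0.3692 (36.92%), PC2 0.3385 (33.85%), PC3 0.2923 (29.23%);  cumulative: 0.3692, 0.7077, 1


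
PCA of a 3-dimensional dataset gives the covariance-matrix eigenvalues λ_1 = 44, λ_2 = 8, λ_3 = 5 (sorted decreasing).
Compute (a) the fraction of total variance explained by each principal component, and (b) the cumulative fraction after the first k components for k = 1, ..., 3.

Step 1 — total variance = trace(Sigma) = Σ λ_i = 44 + 8 + 5 = 57.

Step 2 — fraction explained by component i = λ_i / Σ λ:
  PC1: 44/57 = 0.7719
  PC2: 8/57 = 0.1404
  PC3: 5/57 = 0.0877

Step 3 — cumulative fraction after k components = (λ_1 + ... + λ_k) / Σ λ:
  k = 1: 44/57 = 0.7719
  k = 2: (44 + 8)/57 = 52/57 = 0.9123
  k = 3: (44 + 8 + 5)/57 = 57/57 = 1

Summary (fraction, with percent):

explained: PC1 0.7719 (77.19%), PC2 0.1404 (14.04%), PC3 0.0877 (8.77%);  cumulative: 0.7719, 0.9123, 1


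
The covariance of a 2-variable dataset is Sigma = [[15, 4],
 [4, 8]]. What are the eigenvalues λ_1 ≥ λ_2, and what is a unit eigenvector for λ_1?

Step 1 — characteristic polynomial of 2×2 Sigma:
  det(Sigma - λI) = λ² - trace · λ + det = 0.
  trace = 15 + 8 = 23, det = 15·8 - (4)² = 104.
Step 2 — discriminant:
  Δ = trace² - 4·det = 529 - 416 = 113.
Step 3 — eigenvalues:
  λ = (trace ± √Δ)/2 = (23 ± 10.6301)/2,
  λ_1 = 16.8151,  λ_2 = 6.1849.

Step 4 — unit eigenvector for λ_1: solve (Sigma - λ_1 I)v = 0. First row:
  (15 - 16.8151)·v_x + (4)·v_y = 0, i.e. (-1.8151)·v_x + (4)·v_y = 0,
  so v ∝ (b, λ_1 - a) = (4, 1.8151) = u.
  ||u|| = √((4)² + (1.8151)²) = √(19.2945) ≈ 4.3925,
  v_1 = u/||u|| ≈ (0.9106, 0.4132) (||v_1|| = 1).

λ_1 = 16.8151,  λ_2 = 6.1849;  v_1 ≈ (0.9106, 0.4132)


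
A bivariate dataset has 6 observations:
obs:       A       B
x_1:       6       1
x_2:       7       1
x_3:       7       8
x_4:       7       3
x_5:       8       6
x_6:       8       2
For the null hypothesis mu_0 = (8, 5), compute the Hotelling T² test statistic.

Step 1 — sample mean vector:
  mean(A) = (6 + 7 + 7 + 7 + 8 + 8) / 6 = 43/6 = 7.1667
  mean(B) = (1 + 1 + 8 + 3 + 6 + 2) / 6 = 21/6 = 3.5
  x̄ = (7.1667, 3.5),  deviation x̄ - mu_0 = (7.1667, 3.5) - (8, 5) = (-0.8333, -1.5).

Step 2 — sample covariance matrix, S[i,j] = (1/(n-1)) · Σ_k (x_{k,i} - mean_i) · (x_{k,j} - mean_j), divisor n-1 = 5:
  S[A,A] = ((-1.1667)·(-1.1667) + (-0.1667)·(-0.1667) + (-0.1667)·(-0.1667) + (-0.1667)·(-0.1667) + (0.8333)·(0.8333) + (0.8333)·(0.8333)) / 5 = 2.8333/5 = 0.5667
  S[A,B] = ((-1.1667)·(-2.5) + (-0.1667)·(-2.5) + (-0.1667)·(4.5) + (-0.1667)·(-0.5) + (0.8333)·(2.5) + (0.8333)·(-1.5)) / 5 = 3.5/5 = 0.7
  S[B,B] = ((-2.5)·(-2.5) + (-2.5)·(-2.5) + (4.5)·(4.5) + (-0.5)·(-0.5) + (2.5)·(2.5) + (-1.5)·(-1.5)) / 5 = 41.5/5 = 8.3
  S = [[0.5667, 0.7],
 [0.7, 8.3]].

Step 3 — invert S. det(S) = 0.5667·8.3 - (0.7)² = 4.2133.
  S^{-1} = (1/det) · [[d, -b], [-b, a]] = [[1.9699, -0.1661],
 [-0.1661, 0.1345]].

Step 4 — quadratic form (x̄ - mu_0)^T · S^{-1} · (x̄ - mu_0):
  S^{-1} · (x̄ - mu_0) = (-1.3924, -0.0633),
  (x̄ - mu_0)^T · [...] = (-0.8333)·(-1.3924) + (-1.5)·(-0.0633) = 1.2553.

Step 5 — scale by n: T² = 6 · 1.2553 = 7.5316.

T² ≈ 7.5316


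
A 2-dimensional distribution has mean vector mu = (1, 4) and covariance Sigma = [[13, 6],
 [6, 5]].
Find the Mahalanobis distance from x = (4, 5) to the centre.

Step 1 — centre the observation: (x - mu) = (3, 1).

Step 2 — invert Sigma. det(Sigma) = 13·5 - (6)² = 29.
  Sigma^{-1} = (1/det) · [[d, -b], [-b, a]] = [[0.1724, -0.2069],
 [-0.2069, 0.4483]].

Step 3 — form the quadratic (x - mu)^T · Sigma^{-1} · (x - mu):
  Sigma^{-1} · (x - mu) = (0.3103, -0.1724).
  (x - mu)^T · [Sigma^{-1} · (x - mu)] = (3)·(0.3103) + (1)·(-0.1724) = 0.7586.

Step 4 — take square root: d = √(0.7586) ≈ 0.871.

d(x, mu) = √(0.7586) ≈ 0.871


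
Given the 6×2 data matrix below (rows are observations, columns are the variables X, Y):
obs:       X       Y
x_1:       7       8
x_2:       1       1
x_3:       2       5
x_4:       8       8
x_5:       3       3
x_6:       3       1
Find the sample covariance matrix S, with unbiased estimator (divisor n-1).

Step 1 — column means:
  mean(X) = (7 + 1 + 2 + 8 + 3 + 3) / 6 = 24/6 = 4
  mean(Y) = (8 + 1 + 5 + 8 + 3 + 1) / 6 = 26/6 = 4.3333

Step 2 — sample covariance S[i,j] = (1/(n-1)) · Σ_k (x_{k,i} - mean_i) · (x_{k,j} - mean_j), with n-1 = 5.
  S[X,X] = ((3)·(3) + (-3)·(-3) + (-2)·(-2) + (4)·(4) + (-1)·(-1) + (-1)·(-1)) / 5 = 40/5 = 8
  S[X,Y] = ((3)·(3.6667) + (-3)·(-3.3333) + (-2)·(0.6667) + (4)·(3.6667) + (-1)·(-1.3333) + (-1)·(-3.3333)) / 5 = 39/5 = 7.8
  S[Y,Y] = ((3.6667)·(3.6667) + (-3.3333)·(-3.3333) + (0.6667)·(0.6667) + (3.6667)·(3.6667) + (-1.3333)·(-1.3333) + (-3.3333)·(-3.3333)) / 5 = 51.3333/5 = 10.2667

S is symmetric (S[j,i] = S[i,j]). Assembling:

S = [[8, 7.8],
 [7.8, 10.2667]]


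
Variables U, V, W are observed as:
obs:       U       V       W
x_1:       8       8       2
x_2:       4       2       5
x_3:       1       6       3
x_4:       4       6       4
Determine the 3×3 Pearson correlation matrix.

Step 1 — column means:
  mean(U) = (8 + 4 + 1 + 4) / 4 = 17/4 = 4.25
  mean(V) = (8 + 2 + 6 + 6) / 4 = 22/4 = 5.5
  mean(W) = (2 + 5 + 3 + 4) / 4 = 14/4 = 3.5

Step 2 — sample variances and covariances s[i,j] = (1/(n-1)) · Σ_k (x_{k,i} - mean_i) · (x_{k,j} - mean_j), with n-1 = 3:
  s[U,U] = ((3.75)·(3.75) + (-0.25)·(-0.25) + (-3.25)·(-3.25) + (-0.25)·(-0.25)) / 3 = 24.75/3 = 8.25
  s[U,V] = ((3.75)·(2.5) + (-0.25)·(-3.5) + (-3.25)·(0.5) + (-0.25)·(0.5)) / 3 = 8.5/3 = 2.8333
  s[U,W] = ((3.75)·(-1.5) + (-0.25)·(1.5) + (-3.25)·(-0.5) + (-0.25)·(0.5)) / 3 = -4.5/3 = -1.5
  s[V,V] = ((2.5)·(2.5) + (-3.5)·(-3.5) + (0.5)·(0.5) + (0.5)·(0.5)) / 3 = 19/3 = 6.3333
  s[V,W] = ((2.5)·(-1.5) + (-3.5)·(1.5) + (0.5)·(-0.5) + (0.5)·(0.5)) / 3 = -9/3 = -3
  s[W,W] = ((-1.5)·(-1.5) + (1.5)·(1.5) + (-0.5)·(-0.5) + (0.5)·(0.5)) / 3 = 5/3 = 1.6667
  Sample standard deviations s_i = √(s[i,i]):
  s(U) = √(8.25) = 2.8723
  s(V) = √(6.3333) = 2.5166
  s(W) = √(1.6667) = 1.291

Step 3 — r_{ij} = s_{ij} / (s_i · s_j):
  r[U,U] = 1 (diagonal).
  r[U,V] = 2.8333 / (2.8723 · 2.5166) = 2.8333 / 7.2284 = 0.392
  r[U,W] = -1.5 / (2.8723 · 1.291) = -1.5 / 3.7081 = -0.4045
  r[V,V] = 1 (diagonal).
  r[V,W] = -3 / (2.5166 · 1.291) = -3 / 3.2489 = -0.9234
  r[W,W] = 1 (diagonal).

R is symmetric with unit diagonal. Assembling:

R = [[1, 0.392, -0.4045],
 [0.392, 1, -0.9234],
 [-0.4045, -0.9234, 1]]


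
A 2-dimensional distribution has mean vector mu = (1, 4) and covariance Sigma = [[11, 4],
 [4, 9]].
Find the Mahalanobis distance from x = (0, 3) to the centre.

Step 1 — centre the observation: (x - mu) = (-1, -1).

Step 2 — invert Sigma. det(Sigma) = 11·9 - (4)² = 83.
  Sigma^{-1} = (1/det) · [[d, -b], [-b, a]] = [[0.1084, -0.0482],
 [-0.0482, 0.1325]].

Step 3 — form the quadratic (x - mu)^T · Sigma^{-1} · (x - mu):
  Sigma^{-1} · (x - mu) = (-0.0602, -0.0843).
  (x - mu)^T · [Sigma^{-1} · (x - mu)] = (-1)·(-0.0602) + (-1)·(-0.0843) = 0.1446.

Step 4 — take square root: d = √(0.1446) ≈ 0.3802.

d(x, mu) = √(0.1446) ≈ 0.3802


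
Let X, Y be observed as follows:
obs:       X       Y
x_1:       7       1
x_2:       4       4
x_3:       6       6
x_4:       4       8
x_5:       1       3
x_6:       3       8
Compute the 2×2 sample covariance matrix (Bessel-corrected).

Step 1 — column means:
  mean(X) = (7 + 4 + 6 + 4 + 1 + 3) / 6 = 25/6 = 4.1667
  mean(Y) = (1 + 4 + 6 + 8 + 3 + 8) / 6 = 30/6 = 5

Step 2 — sample covariance S[i,j] = (1/(n-1)) · Σ_k (x_{k,i} - mean_i) · (x_{k,j} - mean_j), with n-1 = 5.
  S[X,X] = ((2.8333)·(2.8333) + (-0.1667)·(-0.1667) + (1.8333)·(1.8333) + (-0.1667)·(-0.1667) + (-3.1667)·(-3.1667) + (-1.1667)·(-1.1667)) / 5 = 22.8333/5 = 4.5667
  S[X,Y] = ((2.8333)·(-4) + (-0.1667)·(-1) + (1.8333)·(1) + (-0.1667)·(3) + (-3.1667)·(-2) + (-1.1667)·(3)) / 5 = -7/5 = -1.4
  S[Y,Y] = ((-4)·(-4) + (-1)·(-1) + (1)·(1) + (3)·(3) + (-2)·(-2) + (3)·(3)) / 5 = 40/5 = 8

S is symmetric (S[j,i] = S[i,j]). Assembling:

S = [[4.5667, -1.4],
 [-1.4, 8]]


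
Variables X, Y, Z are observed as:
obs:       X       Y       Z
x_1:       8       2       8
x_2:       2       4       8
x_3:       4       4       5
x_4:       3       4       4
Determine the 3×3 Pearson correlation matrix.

Step 1 — column means:
  mean(X) = (8 + 2 + 4 + 3) / 4 = 17/4 = 4.25
  mean(Y) = (2 + 4 + 4 + 4) / 4 = 14/4 = 3.5
  mean(Z) = (8 + 8 + 5 + 4) / 4 = 25/4 = 6.25

Step 2 — sample variances and covariances s[i,j] = (1/(n-1)) · Σ_k (x_{k,i} - mean_i) · (x_{k,j} - mean_j), with n-1 = 3:
  s[X,X] = ((3.75)·(3.75) + (-2.25)·(-2.25) + (-0.25)·(-0.25) + (-1.25)·(-1.25)) / 3 = 20.75/3 = 6.9167
  s[X,Y] = ((3.75)·(-1.5) + (-2.25)·(0.5) + (-0.25)·(0.5) + (-1.25)·(0.5)) / 3 = -7.5/3 = -2.5
  s[X,Z] = ((3.75)·(1.75) + (-2.25)·(1.75) + (-0.25)·(-1.25) + (-1.25)·(-2.25)) / 3 = 5.75/3 = 1.9167
  s[Y,Y] = ((-1.5)·(-1.5) + (0.5)·(0.5) + (0.5)·(0.5) + (0.5)·(0.5)) / 3 = 3/3 = 1
  s[Y,Z] = ((-1.5)·(1.75) + (0.5)·(1.75) + (0.5)·(-1.25) + (0.5)·(-2.25)) / 3 = -3.5/3 = -1.1667
  s[Z,Z] = ((1.75)·(1.75) + (1.75)·(1.75) + (-1.25)·(-1.25) + (-2.25)·(-2.25)) / 3 = 12.75/3 = 4.25
  Sample standard deviations s_i = √(s[i,i]):
  s(X) = √(6.9167) = 2.63
  s(Y) = √(1) = 1
  s(Z) = √(4.25) = 2.0616

Step 3 — r_{ij} = s_{ij} / (s_i · s_j):
  r[X,X] = 1 (diagonal).
  r[X,Y] = -2.5 / (2.63 · 1) = -2.5 / 2.63 = -0.9506
  r[X,Z] = 1.9167 / (2.63 · 2.0616) = 1.9167 / 5.4218 = 0.3535
  r[Y,Y] = 1 (diagonal).
  r[Y,Z] = -1.1667 / (1 · 2.0616) = -1.1667 / 2.0616 = -0.5659
  r[Z,Z] = 1 (diagonal).

R is symmetric with unit diagonal. Assembling:

R = [[1, -0.9506, 0.3535],
 [-0.9506, 1, -0.5659],
 [0.3535, -0.5659, 1]]


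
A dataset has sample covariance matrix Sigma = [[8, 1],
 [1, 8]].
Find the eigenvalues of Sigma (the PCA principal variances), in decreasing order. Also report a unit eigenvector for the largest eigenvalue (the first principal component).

Step 1 — characteristic polynomial of 2×2 Sigma:
  det(Sigma - λI) = λ² - trace · λ + det = 0.
  trace = 8 + 8 = 16, det = 8·8 - (1)² = 63.
Step 2 — discriminant:
  Δ = trace² - 4·det = 256 - 252 = 4.
Step 3 — eigenvalues:
  λ = (trace ± √Δ)/2 = (16 ± 2)/2,
  λ_1 = 9,  λ_2 = 7.

Step 4 — unit eigenvector for λ_1: solve (Sigma - λ_1 I)v = 0. First row:
  (8 - 9)·v_x + (1)·v_y = 0, i.e. (-1)·v_x + (1)·v_y = 0,
  so v ∝ (b, λ_1 - a) = (1, 1) = u.
  ||u|| = √((1)² + (1)²) = √(2) ≈ 1.4142,
  v_1 = u/||u|| ≈ (0.7071, 0.7071) (||v_1|| = 1).

λ_1 = 9,  λ_2 = 7;  v_1 ≈ (0.7071, 0.7071)


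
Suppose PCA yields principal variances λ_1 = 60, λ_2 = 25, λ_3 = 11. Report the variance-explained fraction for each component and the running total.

Step 1 — total variance = trace(Sigma) = Σ λ_i = 60 + 25 + 11 = 96.

Step 2 — fraction explained by component i = λ_i / Σ λ:
  PC1: 60/96 = 0.625
  PC2: 25/96 = 0.2604
  PC3: 11/96 = 0.1146

Step 3 — cumulative fraction after k components = (λ_1 + ... + λ_k) / Σ λ:
  k = 1: 60/96 = 0.625
  k = 2: (60 + 25)/96 = 85/96 = 0.8854
  k = 3: (60 + 25 + 11)/96 = 96/96 = 1

Summary (fraction, with percent):

explained: PC1 0.625 (62.5%), PC2 0.2604 (26.04%), PC3 0.1146 (11.46%);  cumulative: 0.625, 0.8854, 1


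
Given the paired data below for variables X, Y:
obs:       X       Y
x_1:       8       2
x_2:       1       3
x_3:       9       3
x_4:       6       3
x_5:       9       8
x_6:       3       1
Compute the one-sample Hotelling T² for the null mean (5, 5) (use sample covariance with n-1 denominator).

Step 1 — sample mean vector:
  mean(X) = (8 + 1 + 9 + 6 + 9 + 3) / 6 = 36/6 = 6
  mean(Y) = (2 + 3 + 3 + 3 + 8 + 1) / 6 = 20/6 = 3.3333
  x̄ = (6, 3.3333),  deviation x̄ - mu_0 = (6, 3.3333) - (5, 5) = (1, -1.6667).

Step 2 — sample covariance matrix, S[i,j] = (1/(n-1)) · Σ_k (x_{k,i} - mean_i) · (x_{k,j} - mean_j), divisor n-1 = 5:
  S[X,X] = ((2)·(2) + (-5)·(-5) + (3)·(3) + (0)·(0) + (3)·(3) + (-3)·(-3)) / 5 = 56/5 = 11.2
  S[X,Y] = ((2)·(-1.3333) + (-5)·(-0.3333) + (3)·(-0.3333) + (0)·(-0.3333) + (3)·(4.6667) + (-3)·(-2.3333)) / 5 = 19/5 = 3.8
  S[Y,Y] = ((-1.3333)·(-1.3333) + (-0.3333)·(-0.3333) + (-0.3333)·(-0.3333) + (-0.3333)·(-0.3333) + (4.6667)·(4.6667) + (-2.3333)·(-2.3333)) / 5 = 29.3333/5 = 5.8667
  S = [[11.2, 3.8],
 [3.8, 5.8667]].

Step 3 — invert S. det(S) = 11.2·5.8667 - (3.8)² = 51.2667.
  S^{-1} = (1/det) · [[d, -b], [-b, a]] = [[0.1144, -0.0741],
 [-0.0741, 0.2185]].

Step 4 — quadratic form (x̄ - mu_0)^T · S^{-1} · (x̄ - mu_0):
  S^{-1} · (x̄ - mu_0) = (0.238, -0.4382),
  (x̄ - mu_0)^T · [...] = (1)·(0.238) + (-1.6667)·(-0.4382) = 0.9684.

Step 5 — scale by n: T² = 6 · 0.9684 = 5.8101.

T² ≈ 5.8101


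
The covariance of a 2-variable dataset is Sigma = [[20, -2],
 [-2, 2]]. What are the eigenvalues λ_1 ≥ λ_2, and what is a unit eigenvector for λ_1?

Step 1 — characteristic polynomial of 2×2 Sigma:
  det(Sigma - λI) = λ² - trace · λ + det = 0.
  trace = 20 + 2 = 22, det = 20·2 - (-2)² = 36.
Step 2 — discriminant:
  Δ = trace² - 4·det = 484 - 144 = 340.
Step 3 — eigenvalues:
  λ = (trace ± √Δ)/2 = (22 ± 18.4391)/2,
  λ_1 = 20.2195,  λ_2 = 1.7805.

Step 4 — unit eigenvector for λ_1: solve (Sigma - λ_1 I)v = 0. First row:
  (20 - 20.2195)·v_x + (-2)·v_y = 0, i.e. (-0.2195)·v_x + (-2)·v_y = 0,
  so v ∝ (b, λ_1 - a) = (-2, 0.2195); multiply by -1 so the first entry is positive: u = (2, -0.2195).
  ||u|| = √((2)² + (-0.2195)²) = √(4.0482) ≈ 2.012,
  v_1 = u/||u|| ≈ (0.994, -0.1091) (||v_1|| = 1).

λ_1 = 20.2195,  λ_2 = 1.7805;  v_1 ≈ (0.994, -0.1091)


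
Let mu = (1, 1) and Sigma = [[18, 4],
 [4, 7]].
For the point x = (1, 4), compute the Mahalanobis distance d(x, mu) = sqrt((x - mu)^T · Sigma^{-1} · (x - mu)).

Step 1 — centre the observation: (x - mu) = (0, 3).

Step 2 — invert Sigma. det(Sigma) = 18·7 - (4)² = 110.
  Sigma^{-1} = (1/det) · [[d, -b], [-b, a]] = [[0.0636, -0.0364],
 [-0.0364, 0.1636]].

Step 3 — form the quadratic (x - mu)^T · Sigma^{-1} · (x - mu):
  Sigma^{-1} · (x - mu) = (-0.1091, 0.4909).
  (x - mu)^T · [Sigma^{-1} · (x - mu)] = (0)·(-0.1091) + (3)·(0.4909) = 1.4727.

Step 4 — take square root: d = √(1.4727) ≈ 1.2136.

d(x, mu) = √(1.4727) ≈ 1.2136


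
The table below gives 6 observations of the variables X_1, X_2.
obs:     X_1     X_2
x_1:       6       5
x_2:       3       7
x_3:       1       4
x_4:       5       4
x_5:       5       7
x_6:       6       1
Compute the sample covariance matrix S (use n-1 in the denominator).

Step 1 — column means:
  mean(X_1) = (6 + 3 + 1 + 5 + 5 + 6) / 6 = 26/6 = 4.3333
  mean(X_2) = (5 + 7 + 4 + 4 + 7 + 1) / 6 = 28/6 = 4.6667

Step 2 — sample covariance S[i,j] = (1/(n-1)) · Σ_k (x_{k,i} - mean_i) · (x_{k,j} - mean_j), with n-1 = 5.
  S[X_1,X_1] = ((1.6667)·(1.6667) + (-1.3333)·(-1.3333) + (-3.3333)·(-3.3333) + (0.6667)·(0.6667) + (0.6667)·(0.6667) + (1.6667)·(1.6667)) / 5 = 19.3333/5 = 3.8667
  S[X_1,X_2] = ((1.6667)·(0.3333) + (-1.3333)·(2.3333) + (-3.3333)·(-0.6667) + (0.6667)·(-0.6667) + (0.6667)·(2.3333) + (1.6667)·(-3.6667)) / 5 = -5.3333/5 = -1.0667
  S[X_2,X_2] = ((0.3333)·(0.3333) + (2.3333)·(2.3333) + (-0.6667)·(-0.6667) + (-0.6667)·(-0.6667) + (2.3333)·(2.3333) + (-3.6667)·(-3.6667)) / 5 = 25.3333/5 = 5.0667

S is symmetric (S[j,i] = S[i,j]). Assembling:

S = [[3.8667, -1.0667],
 [-1.0667, 5.0667]]
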